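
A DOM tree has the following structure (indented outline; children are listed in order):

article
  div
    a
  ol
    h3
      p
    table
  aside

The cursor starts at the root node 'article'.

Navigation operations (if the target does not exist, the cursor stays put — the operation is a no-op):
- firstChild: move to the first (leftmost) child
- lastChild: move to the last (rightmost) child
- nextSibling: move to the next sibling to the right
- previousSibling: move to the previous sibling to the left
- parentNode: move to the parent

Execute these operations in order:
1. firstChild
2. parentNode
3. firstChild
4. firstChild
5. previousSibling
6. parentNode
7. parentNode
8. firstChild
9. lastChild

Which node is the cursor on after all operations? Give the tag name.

After 1 (firstChild): div
After 2 (parentNode): article
After 3 (firstChild): div
After 4 (firstChild): a
After 5 (previousSibling): a (no-op, stayed)
After 6 (parentNode): div
After 7 (parentNode): article
After 8 (firstChild): div
After 9 (lastChild): a

Answer: a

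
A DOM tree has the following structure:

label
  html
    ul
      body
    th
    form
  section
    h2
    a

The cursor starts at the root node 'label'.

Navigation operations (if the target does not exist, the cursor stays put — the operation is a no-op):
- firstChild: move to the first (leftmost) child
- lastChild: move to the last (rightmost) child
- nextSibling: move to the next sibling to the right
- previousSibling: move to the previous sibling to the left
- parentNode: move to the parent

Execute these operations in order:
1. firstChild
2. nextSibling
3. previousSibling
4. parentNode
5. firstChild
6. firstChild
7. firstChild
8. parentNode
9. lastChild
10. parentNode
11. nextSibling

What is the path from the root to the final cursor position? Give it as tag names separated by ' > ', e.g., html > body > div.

Answer: label > html > th

Derivation:
After 1 (firstChild): html
After 2 (nextSibling): section
After 3 (previousSibling): html
After 4 (parentNode): label
After 5 (firstChild): html
After 6 (firstChild): ul
After 7 (firstChild): body
After 8 (parentNode): ul
After 9 (lastChild): body
After 10 (parentNode): ul
After 11 (nextSibling): th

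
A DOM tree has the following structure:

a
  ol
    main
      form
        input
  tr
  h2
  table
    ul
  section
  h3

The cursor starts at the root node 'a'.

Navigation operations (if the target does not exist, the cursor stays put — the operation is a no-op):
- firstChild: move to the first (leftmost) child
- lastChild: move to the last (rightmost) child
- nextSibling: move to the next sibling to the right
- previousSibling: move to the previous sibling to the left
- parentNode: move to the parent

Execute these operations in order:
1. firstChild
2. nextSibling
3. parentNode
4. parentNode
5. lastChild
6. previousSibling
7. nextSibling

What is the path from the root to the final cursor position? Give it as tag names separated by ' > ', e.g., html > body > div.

After 1 (firstChild): ol
After 2 (nextSibling): tr
After 3 (parentNode): a
After 4 (parentNode): a (no-op, stayed)
After 5 (lastChild): h3
After 6 (previousSibling): section
After 7 (nextSibling): h3

Answer: a > h3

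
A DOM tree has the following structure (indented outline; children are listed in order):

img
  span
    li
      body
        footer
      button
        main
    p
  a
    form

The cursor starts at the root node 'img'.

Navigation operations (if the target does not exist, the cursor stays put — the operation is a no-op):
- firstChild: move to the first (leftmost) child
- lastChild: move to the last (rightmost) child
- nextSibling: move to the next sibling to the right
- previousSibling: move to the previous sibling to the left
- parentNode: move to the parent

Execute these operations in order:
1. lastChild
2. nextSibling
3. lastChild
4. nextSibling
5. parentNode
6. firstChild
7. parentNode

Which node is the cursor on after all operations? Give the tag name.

After 1 (lastChild): a
After 2 (nextSibling): a (no-op, stayed)
After 3 (lastChild): form
After 4 (nextSibling): form (no-op, stayed)
After 5 (parentNode): a
After 6 (firstChild): form
After 7 (parentNode): a

Answer: a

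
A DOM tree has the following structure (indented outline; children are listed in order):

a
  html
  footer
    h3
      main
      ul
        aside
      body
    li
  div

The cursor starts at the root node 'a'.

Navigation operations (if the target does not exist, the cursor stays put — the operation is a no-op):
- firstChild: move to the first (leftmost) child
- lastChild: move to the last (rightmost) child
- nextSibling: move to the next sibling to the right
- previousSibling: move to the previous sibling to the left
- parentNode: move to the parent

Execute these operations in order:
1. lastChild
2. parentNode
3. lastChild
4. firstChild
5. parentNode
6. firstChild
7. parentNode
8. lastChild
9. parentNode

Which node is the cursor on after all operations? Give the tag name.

After 1 (lastChild): div
After 2 (parentNode): a
After 3 (lastChild): div
After 4 (firstChild): div (no-op, stayed)
After 5 (parentNode): a
After 6 (firstChild): html
After 7 (parentNode): a
After 8 (lastChild): div
After 9 (parentNode): a

Answer: a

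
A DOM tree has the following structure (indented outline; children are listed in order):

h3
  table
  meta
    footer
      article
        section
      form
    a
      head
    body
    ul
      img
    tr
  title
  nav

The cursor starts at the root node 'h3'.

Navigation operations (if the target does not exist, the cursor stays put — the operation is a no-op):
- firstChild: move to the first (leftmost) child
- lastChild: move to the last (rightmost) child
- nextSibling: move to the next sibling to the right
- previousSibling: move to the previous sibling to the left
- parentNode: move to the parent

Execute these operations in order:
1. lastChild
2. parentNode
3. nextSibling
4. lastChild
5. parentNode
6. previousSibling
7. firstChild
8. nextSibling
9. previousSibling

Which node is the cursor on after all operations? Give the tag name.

Answer: table

Derivation:
After 1 (lastChild): nav
After 2 (parentNode): h3
After 3 (nextSibling): h3 (no-op, stayed)
After 4 (lastChild): nav
After 5 (parentNode): h3
After 6 (previousSibling): h3 (no-op, stayed)
After 7 (firstChild): table
After 8 (nextSibling): meta
After 9 (previousSibling): table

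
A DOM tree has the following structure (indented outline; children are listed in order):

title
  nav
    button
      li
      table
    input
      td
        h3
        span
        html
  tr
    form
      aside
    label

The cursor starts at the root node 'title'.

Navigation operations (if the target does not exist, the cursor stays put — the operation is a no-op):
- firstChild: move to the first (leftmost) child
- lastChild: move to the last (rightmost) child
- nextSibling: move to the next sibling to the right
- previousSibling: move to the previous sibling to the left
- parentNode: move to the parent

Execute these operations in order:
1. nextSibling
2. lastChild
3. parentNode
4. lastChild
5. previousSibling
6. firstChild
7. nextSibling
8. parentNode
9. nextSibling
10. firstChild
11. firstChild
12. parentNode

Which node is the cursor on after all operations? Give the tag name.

Answer: form

Derivation:
After 1 (nextSibling): title (no-op, stayed)
After 2 (lastChild): tr
After 3 (parentNode): title
After 4 (lastChild): tr
After 5 (previousSibling): nav
After 6 (firstChild): button
After 7 (nextSibling): input
After 8 (parentNode): nav
After 9 (nextSibling): tr
After 10 (firstChild): form
After 11 (firstChild): aside
After 12 (parentNode): form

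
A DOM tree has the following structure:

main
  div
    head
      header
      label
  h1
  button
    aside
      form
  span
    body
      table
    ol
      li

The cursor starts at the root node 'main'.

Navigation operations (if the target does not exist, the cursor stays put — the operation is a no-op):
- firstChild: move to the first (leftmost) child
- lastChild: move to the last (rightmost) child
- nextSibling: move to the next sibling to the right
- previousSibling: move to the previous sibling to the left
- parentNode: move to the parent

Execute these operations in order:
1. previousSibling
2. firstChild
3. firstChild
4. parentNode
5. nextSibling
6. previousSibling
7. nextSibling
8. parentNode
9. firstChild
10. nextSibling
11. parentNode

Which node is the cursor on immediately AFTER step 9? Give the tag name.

After 1 (previousSibling): main (no-op, stayed)
After 2 (firstChild): div
After 3 (firstChild): head
After 4 (parentNode): div
After 5 (nextSibling): h1
After 6 (previousSibling): div
After 7 (nextSibling): h1
After 8 (parentNode): main
After 9 (firstChild): div

Answer: div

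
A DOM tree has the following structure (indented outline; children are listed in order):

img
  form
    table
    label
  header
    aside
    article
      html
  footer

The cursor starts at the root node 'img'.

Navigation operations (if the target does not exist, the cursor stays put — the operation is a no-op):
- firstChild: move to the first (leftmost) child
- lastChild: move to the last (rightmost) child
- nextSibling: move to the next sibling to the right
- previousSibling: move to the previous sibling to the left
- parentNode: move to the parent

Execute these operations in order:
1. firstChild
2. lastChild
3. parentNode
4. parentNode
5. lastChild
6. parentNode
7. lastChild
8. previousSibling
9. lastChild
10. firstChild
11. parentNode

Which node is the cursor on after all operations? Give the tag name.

Answer: article

Derivation:
After 1 (firstChild): form
After 2 (lastChild): label
After 3 (parentNode): form
After 4 (parentNode): img
After 5 (lastChild): footer
After 6 (parentNode): img
After 7 (lastChild): footer
After 8 (previousSibling): header
After 9 (lastChild): article
After 10 (firstChild): html
After 11 (parentNode): article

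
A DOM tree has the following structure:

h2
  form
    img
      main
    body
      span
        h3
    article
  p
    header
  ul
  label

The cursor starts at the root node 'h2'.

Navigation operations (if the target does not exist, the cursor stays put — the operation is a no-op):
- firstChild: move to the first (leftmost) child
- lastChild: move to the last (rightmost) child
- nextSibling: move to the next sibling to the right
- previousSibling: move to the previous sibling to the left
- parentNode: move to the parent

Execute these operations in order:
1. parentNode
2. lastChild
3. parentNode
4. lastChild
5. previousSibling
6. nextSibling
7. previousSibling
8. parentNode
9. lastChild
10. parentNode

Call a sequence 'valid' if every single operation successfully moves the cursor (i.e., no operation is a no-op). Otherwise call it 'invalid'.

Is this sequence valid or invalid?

After 1 (parentNode): h2 (no-op, stayed)
After 2 (lastChild): label
After 3 (parentNode): h2
After 4 (lastChild): label
After 5 (previousSibling): ul
After 6 (nextSibling): label
After 7 (previousSibling): ul
After 8 (parentNode): h2
After 9 (lastChild): label
After 10 (parentNode): h2

Answer: invalid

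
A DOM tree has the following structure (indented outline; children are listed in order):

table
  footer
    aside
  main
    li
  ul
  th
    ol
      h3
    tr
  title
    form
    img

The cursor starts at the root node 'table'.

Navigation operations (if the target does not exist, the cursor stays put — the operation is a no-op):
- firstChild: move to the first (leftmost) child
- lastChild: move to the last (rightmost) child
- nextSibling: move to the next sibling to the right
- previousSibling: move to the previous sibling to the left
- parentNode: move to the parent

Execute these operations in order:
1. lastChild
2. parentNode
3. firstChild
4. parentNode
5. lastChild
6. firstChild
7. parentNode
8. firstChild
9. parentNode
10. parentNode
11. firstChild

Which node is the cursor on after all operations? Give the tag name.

Answer: footer

Derivation:
After 1 (lastChild): title
After 2 (parentNode): table
After 3 (firstChild): footer
After 4 (parentNode): table
After 5 (lastChild): title
After 6 (firstChild): form
After 7 (parentNode): title
After 8 (firstChild): form
After 9 (parentNode): title
After 10 (parentNode): table
After 11 (firstChild): footer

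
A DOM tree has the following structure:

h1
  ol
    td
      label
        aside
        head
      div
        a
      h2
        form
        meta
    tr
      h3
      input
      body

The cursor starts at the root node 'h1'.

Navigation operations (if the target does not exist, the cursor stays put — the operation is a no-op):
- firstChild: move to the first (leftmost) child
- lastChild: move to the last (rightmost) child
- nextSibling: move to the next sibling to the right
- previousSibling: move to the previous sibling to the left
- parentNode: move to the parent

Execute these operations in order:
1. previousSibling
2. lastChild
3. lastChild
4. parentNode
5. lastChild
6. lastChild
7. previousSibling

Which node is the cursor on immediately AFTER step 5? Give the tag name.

Answer: tr

Derivation:
After 1 (previousSibling): h1 (no-op, stayed)
After 2 (lastChild): ol
After 3 (lastChild): tr
After 4 (parentNode): ol
After 5 (lastChild): tr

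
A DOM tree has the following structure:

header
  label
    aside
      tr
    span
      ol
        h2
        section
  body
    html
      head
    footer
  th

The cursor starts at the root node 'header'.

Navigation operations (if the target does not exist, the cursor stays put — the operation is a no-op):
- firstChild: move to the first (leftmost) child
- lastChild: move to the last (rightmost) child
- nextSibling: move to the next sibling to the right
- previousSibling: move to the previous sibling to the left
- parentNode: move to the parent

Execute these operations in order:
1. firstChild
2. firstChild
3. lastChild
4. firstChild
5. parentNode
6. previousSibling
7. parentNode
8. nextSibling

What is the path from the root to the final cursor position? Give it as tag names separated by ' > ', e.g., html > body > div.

Answer: header > body

Derivation:
After 1 (firstChild): label
After 2 (firstChild): aside
After 3 (lastChild): tr
After 4 (firstChild): tr (no-op, stayed)
After 5 (parentNode): aside
After 6 (previousSibling): aside (no-op, stayed)
After 7 (parentNode): label
After 8 (nextSibling): body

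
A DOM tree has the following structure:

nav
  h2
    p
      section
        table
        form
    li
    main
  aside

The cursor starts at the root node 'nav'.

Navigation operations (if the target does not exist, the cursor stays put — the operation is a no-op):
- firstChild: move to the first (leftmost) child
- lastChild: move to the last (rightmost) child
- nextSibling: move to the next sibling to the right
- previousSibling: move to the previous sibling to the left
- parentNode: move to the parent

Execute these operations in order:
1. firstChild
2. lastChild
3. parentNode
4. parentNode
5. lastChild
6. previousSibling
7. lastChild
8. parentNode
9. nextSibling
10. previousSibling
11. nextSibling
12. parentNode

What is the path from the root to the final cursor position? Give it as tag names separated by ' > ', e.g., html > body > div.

After 1 (firstChild): h2
After 2 (lastChild): main
After 3 (parentNode): h2
After 4 (parentNode): nav
After 5 (lastChild): aside
After 6 (previousSibling): h2
After 7 (lastChild): main
After 8 (parentNode): h2
After 9 (nextSibling): aside
After 10 (previousSibling): h2
After 11 (nextSibling): aside
After 12 (parentNode): nav

Answer: nav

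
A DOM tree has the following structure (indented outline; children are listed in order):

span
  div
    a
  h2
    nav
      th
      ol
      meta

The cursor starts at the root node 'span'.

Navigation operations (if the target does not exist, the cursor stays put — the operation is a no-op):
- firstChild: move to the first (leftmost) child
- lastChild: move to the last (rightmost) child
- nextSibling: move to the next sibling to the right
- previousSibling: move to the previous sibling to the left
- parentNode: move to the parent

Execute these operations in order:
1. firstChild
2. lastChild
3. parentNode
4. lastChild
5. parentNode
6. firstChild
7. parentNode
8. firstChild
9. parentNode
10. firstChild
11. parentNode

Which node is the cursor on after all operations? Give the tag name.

After 1 (firstChild): div
After 2 (lastChild): a
After 3 (parentNode): div
After 4 (lastChild): a
After 5 (parentNode): div
After 6 (firstChild): a
After 7 (parentNode): div
After 8 (firstChild): a
After 9 (parentNode): div
After 10 (firstChild): a
After 11 (parentNode): div

Answer: div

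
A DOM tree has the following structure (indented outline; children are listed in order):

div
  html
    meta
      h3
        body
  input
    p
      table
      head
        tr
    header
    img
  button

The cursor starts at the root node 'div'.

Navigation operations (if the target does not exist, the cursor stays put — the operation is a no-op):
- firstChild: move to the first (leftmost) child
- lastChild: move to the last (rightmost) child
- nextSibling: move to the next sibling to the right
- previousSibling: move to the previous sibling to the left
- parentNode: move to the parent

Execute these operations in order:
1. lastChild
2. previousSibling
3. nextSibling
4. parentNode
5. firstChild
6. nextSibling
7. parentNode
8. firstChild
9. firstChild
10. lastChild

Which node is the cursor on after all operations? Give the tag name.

Answer: h3

Derivation:
After 1 (lastChild): button
After 2 (previousSibling): input
After 3 (nextSibling): button
After 4 (parentNode): div
After 5 (firstChild): html
After 6 (nextSibling): input
After 7 (parentNode): div
After 8 (firstChild): html
After 9 (firstChild): meta
After 10 (lastChild): h3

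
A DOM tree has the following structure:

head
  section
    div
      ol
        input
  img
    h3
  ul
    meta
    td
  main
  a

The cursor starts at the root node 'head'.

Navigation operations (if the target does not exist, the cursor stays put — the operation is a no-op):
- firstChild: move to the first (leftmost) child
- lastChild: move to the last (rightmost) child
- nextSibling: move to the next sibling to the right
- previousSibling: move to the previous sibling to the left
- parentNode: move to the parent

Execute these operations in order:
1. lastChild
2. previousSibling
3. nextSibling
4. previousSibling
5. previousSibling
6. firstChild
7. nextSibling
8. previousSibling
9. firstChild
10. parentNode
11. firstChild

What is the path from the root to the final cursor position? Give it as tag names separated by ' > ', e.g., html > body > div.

Answer: head > ul > meta

Derivation:
After 1 (lastChild): a
After 2 (previousSibling): main
After 3 (nextSibling): a
After 4 (previousSibling): main
After 5 (previousSibling): ul
After 6 (firstChild): meta
After 7 (nextSibling): td
After 8 (previousSibling): meta
After 9 (firstChild): meta (no-op, stayed)
After 10 (parentNode): ul
After 11 (firstChild): meta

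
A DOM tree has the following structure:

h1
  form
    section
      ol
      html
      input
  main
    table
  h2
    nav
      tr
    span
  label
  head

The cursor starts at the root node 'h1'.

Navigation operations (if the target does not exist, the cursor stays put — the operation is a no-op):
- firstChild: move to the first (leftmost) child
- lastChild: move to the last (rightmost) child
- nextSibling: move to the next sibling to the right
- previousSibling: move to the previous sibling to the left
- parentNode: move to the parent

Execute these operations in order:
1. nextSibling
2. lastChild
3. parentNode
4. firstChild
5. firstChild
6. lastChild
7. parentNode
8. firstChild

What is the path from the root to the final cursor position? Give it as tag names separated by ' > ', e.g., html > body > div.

Answer: h1 > form > section > ol

Derivation:
After 1 (nextSibling): h1 (no-op, stayed)
After 2 (lastChild): head
After 3 (parentNode): h1
After 4 (firstChild): form
After 5 (firstChild): section
After 6 (lastChild): input
After 7 (parentNode): section
After 8 (firstChild): ol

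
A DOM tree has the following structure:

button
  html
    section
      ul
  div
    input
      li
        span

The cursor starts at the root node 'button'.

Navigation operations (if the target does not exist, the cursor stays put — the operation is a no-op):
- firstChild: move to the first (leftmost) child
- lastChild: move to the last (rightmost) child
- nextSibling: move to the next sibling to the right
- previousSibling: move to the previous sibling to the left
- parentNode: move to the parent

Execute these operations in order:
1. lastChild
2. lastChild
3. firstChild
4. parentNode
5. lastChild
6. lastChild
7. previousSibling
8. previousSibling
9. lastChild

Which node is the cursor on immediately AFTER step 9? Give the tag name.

After 1 (lastChild): div
After 2 (lastChild): input
After 3 (firstChild): li
After 4 (parentNode): input
After 5 (lastChild): li
After 6 (lastChild): span
After 7 (previousSibling): span (no-op, stayed)
After 8 (previousSibling): span (no-op, stayed)
After 9 (lastChild): span (no-op, stayed)

Answer: span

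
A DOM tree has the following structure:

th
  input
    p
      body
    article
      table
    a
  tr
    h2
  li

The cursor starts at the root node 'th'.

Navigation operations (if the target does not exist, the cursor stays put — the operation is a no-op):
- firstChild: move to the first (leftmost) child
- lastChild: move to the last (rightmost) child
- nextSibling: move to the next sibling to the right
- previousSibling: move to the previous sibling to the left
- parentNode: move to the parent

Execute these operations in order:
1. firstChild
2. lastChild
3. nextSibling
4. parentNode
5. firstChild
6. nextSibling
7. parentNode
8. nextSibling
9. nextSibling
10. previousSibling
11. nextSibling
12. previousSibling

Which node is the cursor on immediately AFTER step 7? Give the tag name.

Answer: input

Derivation:
After 1 (firstChild): input
After 2 (lastChild): a
After 3 (nextSibling): a (no-op, stayed)
After 4 (parentNode): input
After 5 (firstChild): p
After 6 (nextSibling): article
After 7 (parentNode): input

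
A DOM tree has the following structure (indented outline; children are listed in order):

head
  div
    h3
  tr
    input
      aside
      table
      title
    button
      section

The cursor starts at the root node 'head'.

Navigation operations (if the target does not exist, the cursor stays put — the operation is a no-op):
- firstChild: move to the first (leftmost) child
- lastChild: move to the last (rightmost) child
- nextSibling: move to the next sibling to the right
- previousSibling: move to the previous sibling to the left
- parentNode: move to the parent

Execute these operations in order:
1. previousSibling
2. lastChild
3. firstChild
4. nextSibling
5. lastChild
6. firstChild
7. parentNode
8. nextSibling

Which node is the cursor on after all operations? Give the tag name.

After 1 (previousSibling): head (no-op, stayed)
After 2 (lastChild): tr
After 3 (firstChild): input
After 4 (nextSibling): button
After 5 (lastChild): section
After 6 (firstChild): section (no-op, stayed)
After 7 (parentNode): button
After 8 (nextSibling): button (no-op, stayed)

Answer: button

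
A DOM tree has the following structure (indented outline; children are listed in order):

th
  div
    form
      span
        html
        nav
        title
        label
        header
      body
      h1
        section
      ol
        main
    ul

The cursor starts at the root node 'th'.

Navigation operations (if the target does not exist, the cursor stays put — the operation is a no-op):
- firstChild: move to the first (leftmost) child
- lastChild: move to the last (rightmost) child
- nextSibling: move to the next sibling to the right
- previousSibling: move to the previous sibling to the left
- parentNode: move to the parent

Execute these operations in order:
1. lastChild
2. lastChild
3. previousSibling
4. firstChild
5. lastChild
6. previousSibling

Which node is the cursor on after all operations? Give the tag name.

After 1 (lastChild): div
After 2 (lastChild): ul
After 3 (previousSibling): form
After 4 (firstChild): span
After 5 (lastChild): header
After 6 (previousSibling): label

Answer: label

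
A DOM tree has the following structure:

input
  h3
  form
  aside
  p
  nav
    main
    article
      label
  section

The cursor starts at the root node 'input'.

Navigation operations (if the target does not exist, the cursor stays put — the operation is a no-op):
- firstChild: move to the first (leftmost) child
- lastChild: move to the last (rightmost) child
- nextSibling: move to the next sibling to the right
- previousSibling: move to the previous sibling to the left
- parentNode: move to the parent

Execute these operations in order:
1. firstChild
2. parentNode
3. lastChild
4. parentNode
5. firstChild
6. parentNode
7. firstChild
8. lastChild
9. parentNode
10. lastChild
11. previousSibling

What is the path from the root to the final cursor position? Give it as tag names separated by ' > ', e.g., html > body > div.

Answer: input > nav

Derivation:
After 1 (firstChild): h3
After 2 (parentNode): input
After 3 (lastChild): section
After 4 (parentNode): input
After 5 (firstChild): h3
After 6 (parentNode): input
After 7 (firstChild): h3
After 8 (lastChild): h3 (no-op, stayed)
After 9 (parentNode): input
After 10 (lastChild): section
After 11 (previousSibling): nav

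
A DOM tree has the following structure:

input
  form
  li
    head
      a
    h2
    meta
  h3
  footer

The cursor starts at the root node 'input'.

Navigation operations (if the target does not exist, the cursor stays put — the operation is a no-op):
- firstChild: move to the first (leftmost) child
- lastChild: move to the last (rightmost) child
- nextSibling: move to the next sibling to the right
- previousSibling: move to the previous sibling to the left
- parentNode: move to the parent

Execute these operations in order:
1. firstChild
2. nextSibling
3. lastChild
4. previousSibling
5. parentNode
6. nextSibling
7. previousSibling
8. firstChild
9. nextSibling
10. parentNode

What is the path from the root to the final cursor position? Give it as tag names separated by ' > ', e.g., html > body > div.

Answer: input > li

Derivation:
After 1 (firstChild): form
After 2 (nextSibling): li
After 3 (lastChild): meta
After 4 (previousSibling): h2
After 5 (parentNode): li
After 6 (nextSibling): h3
After 7 (previousSibling): li
After 8 (firstChild): head
After 9 (nextSibling): h2
After 10 (parentNode): li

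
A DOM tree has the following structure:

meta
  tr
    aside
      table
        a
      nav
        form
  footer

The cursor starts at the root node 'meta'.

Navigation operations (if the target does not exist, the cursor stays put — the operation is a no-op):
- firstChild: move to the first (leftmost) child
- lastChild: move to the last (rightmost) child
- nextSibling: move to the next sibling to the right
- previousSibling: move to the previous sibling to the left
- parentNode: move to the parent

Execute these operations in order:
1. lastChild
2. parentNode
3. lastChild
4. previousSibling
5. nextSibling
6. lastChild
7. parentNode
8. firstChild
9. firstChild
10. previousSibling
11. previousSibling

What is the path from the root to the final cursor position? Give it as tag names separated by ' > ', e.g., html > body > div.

Answer: meta > tr > aside

Derivation:
After 1 (lastChild): footer
After 2 (parentNode): meta
After 3 (lastChild): footer
After 4 (previousSibling): tr
After 5 (nextSibling): footer
After 6 (lastChild): footer (no-op, stayed)
After 7 (parentNode): meta
After 8 (firstChild): tr
After 9 (firstChild): aside
After 10 (previousSibling): aside (no-op, stayed)
After 11 (previousSibling): aside (no-op, stayed)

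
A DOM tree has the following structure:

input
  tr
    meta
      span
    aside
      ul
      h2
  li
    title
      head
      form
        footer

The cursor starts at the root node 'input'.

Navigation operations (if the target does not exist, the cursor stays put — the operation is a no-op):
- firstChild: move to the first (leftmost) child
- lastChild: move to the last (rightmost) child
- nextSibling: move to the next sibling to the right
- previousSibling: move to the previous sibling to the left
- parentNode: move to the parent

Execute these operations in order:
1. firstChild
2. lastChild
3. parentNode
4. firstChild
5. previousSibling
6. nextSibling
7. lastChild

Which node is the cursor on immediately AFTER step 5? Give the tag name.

After 1 (firstChild): tr
After 2 (lastChild): aside
After 3 (parentNode): tr
After 4 (firstChild): meta
After 5 (previousSibling): meta (no-op, stayed)

Answer: meta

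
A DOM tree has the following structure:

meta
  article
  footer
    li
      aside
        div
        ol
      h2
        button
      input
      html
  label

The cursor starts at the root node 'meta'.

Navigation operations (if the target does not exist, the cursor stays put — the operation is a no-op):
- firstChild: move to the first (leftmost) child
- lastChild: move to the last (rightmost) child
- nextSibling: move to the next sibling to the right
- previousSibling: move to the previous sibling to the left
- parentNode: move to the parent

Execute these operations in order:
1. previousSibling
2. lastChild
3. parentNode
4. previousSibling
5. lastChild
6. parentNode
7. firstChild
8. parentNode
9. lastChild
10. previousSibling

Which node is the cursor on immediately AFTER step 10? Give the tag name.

Answer: footer

Derivation:
After 1 (previousSibling): meta (no-op, stayed)
After 2 (lastChild): label
After 3 (parentNode): meta
After 4 (previousSibling): meta (no-op, stayed)
After 5 (lastChild): label
After 6 (parentNode): meta
After 7 (firstChild): article
After 8 (parentNode): meta
After 9 (lastChild): label
After 10 (previousSibling): footer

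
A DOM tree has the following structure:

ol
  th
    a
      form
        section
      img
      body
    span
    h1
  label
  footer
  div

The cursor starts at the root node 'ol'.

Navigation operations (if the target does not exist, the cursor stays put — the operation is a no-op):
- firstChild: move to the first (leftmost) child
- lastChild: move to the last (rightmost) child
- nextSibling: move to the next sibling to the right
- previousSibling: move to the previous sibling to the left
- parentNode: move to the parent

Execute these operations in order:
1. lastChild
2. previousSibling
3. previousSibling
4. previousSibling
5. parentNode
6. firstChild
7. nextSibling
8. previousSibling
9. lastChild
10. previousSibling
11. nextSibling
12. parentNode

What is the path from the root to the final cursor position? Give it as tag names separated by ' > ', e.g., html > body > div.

After 1 (lastChild): div
After 2 (previousSibling): footer
After 3 (previousSibling): label
After 4 (previousSibling): th
After 5 (parentNode): ol
After 6 (firstChild): th
After 7 (nextSibling): label
After 8 (previousSibling): th
After 9 (lastChild): h1
After 10 (previousSibling): span
After 11 (nextSibling): h1
After 12 (parentNode): th

Answer: ol > th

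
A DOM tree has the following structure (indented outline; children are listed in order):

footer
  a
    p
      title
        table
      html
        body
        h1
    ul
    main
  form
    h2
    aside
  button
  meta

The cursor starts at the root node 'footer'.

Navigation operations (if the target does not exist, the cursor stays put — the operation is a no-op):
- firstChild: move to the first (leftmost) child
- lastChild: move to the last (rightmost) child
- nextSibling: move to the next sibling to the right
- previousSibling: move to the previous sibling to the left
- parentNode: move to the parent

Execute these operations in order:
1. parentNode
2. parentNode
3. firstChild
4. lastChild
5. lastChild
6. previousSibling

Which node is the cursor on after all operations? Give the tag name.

Answer: ul

Derivation:
After 1 (parentNode): footer (no-op, stayed)
After 2 (parentNode): footer (no-op, stayed)
After 3 (firstChild): a
After 4 (lastChild): main
After 5 (lastChild): main (no-op, stayed)
After 6 (previousSibling): ul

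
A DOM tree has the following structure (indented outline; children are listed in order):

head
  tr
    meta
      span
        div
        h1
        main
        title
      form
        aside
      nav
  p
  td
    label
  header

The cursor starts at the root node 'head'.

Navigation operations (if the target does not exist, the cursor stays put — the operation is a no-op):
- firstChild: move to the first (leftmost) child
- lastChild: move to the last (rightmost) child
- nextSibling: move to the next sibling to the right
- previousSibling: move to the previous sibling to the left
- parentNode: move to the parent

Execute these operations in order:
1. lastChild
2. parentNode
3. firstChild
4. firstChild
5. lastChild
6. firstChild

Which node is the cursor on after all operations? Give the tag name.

Answer: nav

Derivation:
After 1 (lastChild): header
After 2 (parentNode): head
After 3 (firstChild): tr
After 4 (firstChild): meta
After 5 (lastChild): nav
After 6 (firstChild): nav (no-op, stayed)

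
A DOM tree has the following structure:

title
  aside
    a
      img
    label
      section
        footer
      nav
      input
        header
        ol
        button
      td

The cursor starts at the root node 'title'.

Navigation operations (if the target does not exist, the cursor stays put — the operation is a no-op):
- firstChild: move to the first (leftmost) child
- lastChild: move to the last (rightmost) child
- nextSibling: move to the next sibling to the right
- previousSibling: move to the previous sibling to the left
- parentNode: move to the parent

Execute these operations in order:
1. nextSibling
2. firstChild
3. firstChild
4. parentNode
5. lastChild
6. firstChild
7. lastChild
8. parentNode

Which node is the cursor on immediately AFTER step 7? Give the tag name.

After 1 (nextSibling): title (no-op, stayed)
After 2 (firstChild): aside
After 3 (firstChild): a
After 4 (parentNode): aside
After 5 (lastChild): label
After 6 (firstChild): section
After 7 (lastChild): footer

Answer: footer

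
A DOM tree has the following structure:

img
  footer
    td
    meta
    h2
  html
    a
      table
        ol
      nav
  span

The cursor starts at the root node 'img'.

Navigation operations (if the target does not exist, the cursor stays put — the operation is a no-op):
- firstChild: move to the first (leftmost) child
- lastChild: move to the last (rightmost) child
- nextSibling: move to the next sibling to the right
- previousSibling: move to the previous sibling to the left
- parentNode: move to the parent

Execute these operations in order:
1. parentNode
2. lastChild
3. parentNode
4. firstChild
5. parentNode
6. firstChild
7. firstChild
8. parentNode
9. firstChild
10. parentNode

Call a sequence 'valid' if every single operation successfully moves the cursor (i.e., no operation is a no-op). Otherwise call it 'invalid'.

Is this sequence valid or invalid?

After 1 (parentNode): img (no-op, stayed)
After 2 (lastChild): span
After 3 (parentNode): img
After 4 (firstChild): footer
After 5 (parentNode): img
After 6 (firstChild): footer
After 7 (firstChild): td
After 8 (parentNode): footer
After 9 (firstChild): td
After 10 (parentNode): footer

Answer: invalid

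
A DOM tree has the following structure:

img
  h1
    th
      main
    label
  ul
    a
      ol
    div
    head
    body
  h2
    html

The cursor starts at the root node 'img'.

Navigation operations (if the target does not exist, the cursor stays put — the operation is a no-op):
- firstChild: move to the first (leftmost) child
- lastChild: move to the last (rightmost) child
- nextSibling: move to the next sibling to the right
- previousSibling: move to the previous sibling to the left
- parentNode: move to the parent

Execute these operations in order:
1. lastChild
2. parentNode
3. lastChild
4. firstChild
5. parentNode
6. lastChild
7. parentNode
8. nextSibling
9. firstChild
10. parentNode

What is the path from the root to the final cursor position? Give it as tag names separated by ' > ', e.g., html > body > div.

After 1 (lastChild): h2
After 2 (parentNode): img
After 3 (lastChild): h2
After 4 (firstChild): html
After 5 (parentNode): h2
After 6 (lastChild): html
After 7 (parentNode): h2
After 8 (nextSibling): h2 (no-op, stayed)
After 9 (firstChild): html
After 10 (parentNode): h2

Answer: img > h2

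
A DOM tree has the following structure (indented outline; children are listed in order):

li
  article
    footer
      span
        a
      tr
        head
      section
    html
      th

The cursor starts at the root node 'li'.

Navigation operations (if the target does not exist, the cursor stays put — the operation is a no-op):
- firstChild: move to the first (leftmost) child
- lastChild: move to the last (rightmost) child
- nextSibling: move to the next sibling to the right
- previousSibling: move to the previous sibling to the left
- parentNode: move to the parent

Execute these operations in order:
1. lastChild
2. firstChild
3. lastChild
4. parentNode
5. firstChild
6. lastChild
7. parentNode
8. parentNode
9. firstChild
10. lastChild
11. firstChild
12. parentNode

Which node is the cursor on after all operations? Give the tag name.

After 1 (lastChild): article
After 2 (firstChild): footer
After 3 (lastChild): section
After 4 (parentNode): footer
After 5 (firstChild): span
After 6 (lastChild): a
After 7 (parentNode): span
After 8 (parentNode): footer
After 9 (firstChild): span
After 10 (lastChild): a
After 11 (firstChild): a (no-op, stayed)
After 12 (parentNode): span

Answer: span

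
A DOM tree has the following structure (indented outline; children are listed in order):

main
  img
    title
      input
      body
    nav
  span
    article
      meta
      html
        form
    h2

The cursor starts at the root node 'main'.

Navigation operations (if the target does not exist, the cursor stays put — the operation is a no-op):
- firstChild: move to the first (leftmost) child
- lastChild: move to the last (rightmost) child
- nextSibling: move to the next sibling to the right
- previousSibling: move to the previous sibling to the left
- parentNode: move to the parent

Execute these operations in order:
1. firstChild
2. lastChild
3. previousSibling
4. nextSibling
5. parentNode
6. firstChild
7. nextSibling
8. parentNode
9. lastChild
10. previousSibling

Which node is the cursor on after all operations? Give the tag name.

After 1 (firstChild): img
After 2 (lastChild): nav
After 3 (previousSibling): title
After 4 (nextSibling): nav
After 5 (parentNode): img
After 6 (firstChild): title
After 7 (nextSibling): nav
After 8 (parentNode): img
After 9 (lastChild): nav
After 10 (previousSibling): title

Answer: title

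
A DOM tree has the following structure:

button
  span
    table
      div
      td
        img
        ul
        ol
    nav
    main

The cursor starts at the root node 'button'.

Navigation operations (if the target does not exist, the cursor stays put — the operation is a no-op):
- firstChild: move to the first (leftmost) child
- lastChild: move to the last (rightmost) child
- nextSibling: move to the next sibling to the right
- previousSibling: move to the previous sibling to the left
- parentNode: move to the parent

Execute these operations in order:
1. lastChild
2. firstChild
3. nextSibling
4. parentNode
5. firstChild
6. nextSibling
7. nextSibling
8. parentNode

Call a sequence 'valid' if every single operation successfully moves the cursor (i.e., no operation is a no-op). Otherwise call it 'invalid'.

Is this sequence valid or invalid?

After 1 (lastChild): span
After 2 (firstChild): table
After 3 (nextSibling): nav
After 4 (parentNode): span
After 5 (firstChild): table
After 6 (nextSibling): nav
After 7 (nextSibling): main
After 8 (parentNode): span

Answer: valid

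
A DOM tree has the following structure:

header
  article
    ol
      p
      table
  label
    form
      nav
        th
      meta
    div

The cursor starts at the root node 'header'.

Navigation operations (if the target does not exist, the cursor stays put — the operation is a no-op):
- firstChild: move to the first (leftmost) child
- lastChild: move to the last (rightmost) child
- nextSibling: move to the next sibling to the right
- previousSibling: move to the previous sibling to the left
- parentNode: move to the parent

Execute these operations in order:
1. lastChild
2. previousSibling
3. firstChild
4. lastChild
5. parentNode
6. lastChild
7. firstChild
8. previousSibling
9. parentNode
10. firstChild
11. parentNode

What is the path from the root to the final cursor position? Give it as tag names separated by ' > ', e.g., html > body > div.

After 1 (lastChild): label
After 2 (previousSibling): article
After 3 (firstChild): ol
After 4 (lastChild): table
After 5 (parentNode): ol
After 6 (lastChild): table
After 7 (firstChild): table (no-op, stayed)
After 8 (previousSibling): p
After 9 (parentNode): ol
After 10 (firstChild): p
After 11 (parentNode): ol

Answer: header > article > ol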